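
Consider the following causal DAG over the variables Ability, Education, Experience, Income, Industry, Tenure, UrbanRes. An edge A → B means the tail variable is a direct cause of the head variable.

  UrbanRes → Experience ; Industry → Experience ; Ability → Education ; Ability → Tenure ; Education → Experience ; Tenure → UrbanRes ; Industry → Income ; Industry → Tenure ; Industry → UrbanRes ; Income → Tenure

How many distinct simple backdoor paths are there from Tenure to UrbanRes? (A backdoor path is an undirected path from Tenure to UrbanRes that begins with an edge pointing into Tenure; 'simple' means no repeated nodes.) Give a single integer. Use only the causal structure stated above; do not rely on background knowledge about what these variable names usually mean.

A backdoor path from Tenure to UrbanRes is any simple undirected path whose first edge points into Tenure (i.e. leaves Tenure via a parent).
Parents of Tenure: {Ability, Income, Industry}.
Enumerating:
  P1: Tenure <- Industry -> UrbanRes
  P2: Tenure <- Industry -> Experience <- UrbanRes
  P3: Tenure <- Ability -> Education -> Experience <- Industry -> UrbanRes
  P4: Tenure <- Ability -> Education -> Experience <- UrbanRes
  P5: Tenure <- Income <- Industry -> UrbanRes
  P6: Tenure <- Income <- Industry -> Experience <- UrbanRes
That exhausts the simple backdoor paths. Count: 6.

6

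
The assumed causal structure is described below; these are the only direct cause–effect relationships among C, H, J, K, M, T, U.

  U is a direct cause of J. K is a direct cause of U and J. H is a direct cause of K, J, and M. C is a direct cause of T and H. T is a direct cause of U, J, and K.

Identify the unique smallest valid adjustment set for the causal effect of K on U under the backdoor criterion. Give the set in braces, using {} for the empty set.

{T}

Variables eligible for adjustment (non-descendants of K, excluding K and U): {C, H, M, T}.
Backdoor paths from K to U:
  P1: K <- H <- C -> T -> U
  P2: K <- H <- C -> T -> J <- U
  P3: K <- H -> J <- T -> U
  P4: K <- H -> J <- U
  P5: K <- T <- C -> H -> J <- U
  P6: K <- T -> U
  P7: K <- T -> J <- U
The empty set is not sufficient: P1 (K <- H <- C -> T -> U) has no collider blocking it and no conditioned non-collider, so it is open.
Try {T}:
  P1: blocked at chain node T ∈ conditioning set.
  P2: blocked at chain node T ∈ conditioning set.
  P3: blocked at collider J (neither it nor any descendant is in the conditioning set).
  P4: blocked at collider J (neither it nor any descendant is in the conditioning set).
  P5: blocked at chain node T ∈ conditioning set.
  P6: blocked at fork node T ∈ conditioning set.
  P7: blocked at fork node T ∈ conditioning set.
{T} contains no descendant of K and blocks every backdoor path.
No other singleton works — e.g. {C} leaves P6 open — so {T} is the unique smallest valid adjustment set.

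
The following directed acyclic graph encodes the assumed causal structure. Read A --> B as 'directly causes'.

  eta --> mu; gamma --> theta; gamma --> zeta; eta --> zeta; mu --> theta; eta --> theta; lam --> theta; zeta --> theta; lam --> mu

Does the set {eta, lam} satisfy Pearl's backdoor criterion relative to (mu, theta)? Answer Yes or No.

Backdoor paths from mu to theta (paths whose first edge points into mu):
  P1: mu <- eta -> zeta <- gamma -> theta
  P2: mu <- eta -> zeta -> theta
  P3: mu <- eta -> theta
  P4: mu <- lam -> theta
Condition 1 (no descendant of mu in the set): holds — descendants of mu are {theta}; none are in {eta, lam}.
Condition 2 (every backdoor path blocked by {eta, lam}):
  P1: blocked at fork node eta ∈ conditioning set.
  P2: blocked at fork node eta ∈ conditioning set.
  P3: blocked at fork node eta ∈ conditioning set.
  P4: blocked at fork node lam ∈ conditioning set.
{eta, lam} satisfies the backdoor criterion.

Yes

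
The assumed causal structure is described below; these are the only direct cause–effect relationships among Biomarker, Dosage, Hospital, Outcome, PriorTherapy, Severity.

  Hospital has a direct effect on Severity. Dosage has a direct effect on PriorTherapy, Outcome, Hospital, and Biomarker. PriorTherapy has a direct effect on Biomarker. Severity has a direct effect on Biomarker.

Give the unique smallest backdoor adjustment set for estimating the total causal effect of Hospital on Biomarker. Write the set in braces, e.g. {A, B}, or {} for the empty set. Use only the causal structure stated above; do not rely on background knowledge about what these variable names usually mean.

{Dosage}

Variables eligible for adjustment (non-descendants of Hospital, excluding Hospital and Biomarker): {Dosage, Outcome, PriorTherapy}.
Backdoor paths from Hospital to Biomarker:
  P1: Hospital <- Dosage -> PriorTherapy -> Biomarker
  P2: Hospital <- Dosage -> Biomarker
The empty set is not sufficient: P1 (Hospital <- Dosage -> PriorTherapy -> Biomarker) has no collider blocking it and no conditioned non-collider, so it is open.
Try {Dosage}:
  P1: blocked at fork node Dosage ∈ conditioning set.
  P2: blocked at fork node Dosage ∈ conditioning set.
{Dosage} contains no descendant of Hospital and blocks every backdoor path.
No other singleton works — e.g. {Outcome} leaves P1 open — so {Dosage} is the unique smallest valid adjustment set.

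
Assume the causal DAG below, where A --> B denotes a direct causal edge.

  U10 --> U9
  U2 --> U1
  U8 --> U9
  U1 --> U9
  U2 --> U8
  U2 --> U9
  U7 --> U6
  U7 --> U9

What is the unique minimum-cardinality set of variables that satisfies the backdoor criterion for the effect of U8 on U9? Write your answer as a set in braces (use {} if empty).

Variables eligible for adjustment (non-descendants of U8, excluding U8 and U9): {U1, U10, U2, U6, U7}.
Backdoor paths from U8 to U9:
  P1: U8 <- U2 -> U1 -> U9
  P2: U8 <- U2 -> U9
The empty set is not sufficient: P1 (U8 <- U2 -> U1 -> U9) has no collider blocking it and no conditioned non-collider, so it is open.
Try {U2}:
  P1: blocked at fork node U2 ∈ conditioning set.
  P2: blocked at fork node U2 ∈ conditioning set.
{U2} contains no descendant of U8 and blocks every backdoor path.
No other singleton works — e.g. {U10} leaves P1 open — so {U2} is the unique smallest valid adjustment set.

{U2}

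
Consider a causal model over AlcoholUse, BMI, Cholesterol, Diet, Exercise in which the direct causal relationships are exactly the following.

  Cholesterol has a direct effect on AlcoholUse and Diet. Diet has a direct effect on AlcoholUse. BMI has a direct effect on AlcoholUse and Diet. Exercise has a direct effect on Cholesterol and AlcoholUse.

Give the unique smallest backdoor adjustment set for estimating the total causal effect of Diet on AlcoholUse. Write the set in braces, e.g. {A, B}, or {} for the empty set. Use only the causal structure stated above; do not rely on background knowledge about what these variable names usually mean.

Variables eligible for adjustment (non-descendants of Diet, excluding Diet and AlcoholUse): {BMI, Cholesterol, Exercise}.
Backdoor paths from Diet to AlcoholUse:
  P1: Diet <- Cholesterol <- Exercise -> AlcoholUse
  P2: Diet <- Cholesterol -> AlcoholUse
  P3: Diet <- BMI -> AlcoholUse
The empty set is not sufficient: P1 (Diet <- Cholesterol <- Exercise -> AlcoholUse) has no collider blocking it and no conditioned non-collider, so it is open.
Try {BMI, Cholesterol}:
  P1: blocked at chain node Cholesterol ∈ conditioning set.
  P2: blocked at fork node Cholesterol ∈ conditioning set.
  P3: blocked at fork node BMI ∈ conditioning set.
{BMI, Cholesterol} contains no descendant of Diet and blocks every backdoor path.
Every element of {BMI, Cholesterol} is needed (dropping BMI leaves P3 open; dropping Cholesterol leaves P1 open), so no proper subset is valid.
Among all size-2 subsets of the eligible variables, only {BMI, Cholesterol} blocks every backdoor path, so it is the unique smallest valid adjustment set.

{BMI, Cholesterol}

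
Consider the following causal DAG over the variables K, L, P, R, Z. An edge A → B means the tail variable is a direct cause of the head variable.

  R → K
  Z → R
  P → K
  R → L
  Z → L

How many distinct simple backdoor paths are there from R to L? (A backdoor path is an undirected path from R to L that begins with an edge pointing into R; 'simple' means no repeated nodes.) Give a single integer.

1

A backdoor path from R to L is any simple undirected path whose first edge points into R (i.e. leaves R via a parent).
Parents of R: {Z}.
Enumerating:
  P1: R <- Z -> L
That exhausts the simple backdoor paths. Count: 1.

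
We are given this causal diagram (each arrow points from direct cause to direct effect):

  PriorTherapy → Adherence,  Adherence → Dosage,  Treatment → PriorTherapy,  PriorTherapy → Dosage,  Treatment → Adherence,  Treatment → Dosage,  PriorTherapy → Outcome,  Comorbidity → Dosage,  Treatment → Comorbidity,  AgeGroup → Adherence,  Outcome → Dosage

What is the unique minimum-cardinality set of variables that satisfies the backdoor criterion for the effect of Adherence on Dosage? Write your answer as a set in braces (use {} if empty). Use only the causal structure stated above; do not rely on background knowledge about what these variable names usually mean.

Variables eligible for adjustment (non-descendants of Adherence, excluding Adherence and Dosage): {AgeGroup, Comorbidity, Outcome, PriorTherapy, Treatment}.
Backdoor paths from Adherence to Dosage:
  P1: Adherence <- Treatment -> PriorTherapy -> Outcome -> Dosage
  P2: Adherence <- Treatment -> PriorTherapy -> Dosage
  P3: Adherence <- Treatment -> Comorbidity -> Dosage
  P4: Adherence <- Treatment -> Dosage
  P5: Adherence <- PriorTherapy <- Treatment -> Comorbidity -> Dosage
  P6: Adherence <- PriorTherapy <- Treatment -> Dosage
  P7: Adherence <- PriorTherapy -> Outcome -> Dosage
  P8: Adherence <- PriorTherapy -> Dosage
The empty set is not sufficient: P1 (Adherence <- Treatment -> PriorTherapy -> Outcome -> Dosage) has no collider blocking it and no conditioned non-collider, so it is open.
Try {PriorTherapy, Treatment}:
  P1: blocked at fork node Treatment ∈ conditioning set.
  P2: blocked at fork node Treatment ∈ conditioning set.
  P3: blocked at fork node Treatment ∈ conditioning set.
  P4: blocked at fork node Treatment ∈ conditioning set.
  P5: blocked at chain node PriorTherapy ∈ conditioning set.
  P6: blocked at chain node PriorTherapy ∈ conditioning set.
  P7: blocked at fork node PriorTherapy ∈ conditioning set.
  P8: blocked at fork node PriorTherapy ∈ conditioning set.
{PriorTherapy, Treatment} contains no descendant of Adherence and blocks every backdoor path.
Every element of {PriorTherapy, Treatment} is needed (dropping PriorTherapy leaves P7 open; dropping Treatment leaves P3 open), so no proper subset is valid.
Among all size-2 subsets of the eligible variables, only {PriorTherapy, Treatment} blocks every backdoor path, so it is the unique smallest valid adjustment set.

{PriorTherapy, Treatment}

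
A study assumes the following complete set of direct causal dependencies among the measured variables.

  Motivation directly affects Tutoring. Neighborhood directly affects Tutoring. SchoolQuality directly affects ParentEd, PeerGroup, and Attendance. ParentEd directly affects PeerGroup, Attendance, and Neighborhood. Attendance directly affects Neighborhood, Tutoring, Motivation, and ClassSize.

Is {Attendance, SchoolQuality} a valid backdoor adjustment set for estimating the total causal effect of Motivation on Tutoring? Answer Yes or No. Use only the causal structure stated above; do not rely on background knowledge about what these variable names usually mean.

Backdoor paths from Motivation to Tutoring (paths whose first edge points into Motivation):
  P1: Motivation <- Attendance <- SchoolQuality -> ParentEd -> Neighborhood -> Tutoring
  P2: Motivation <- Attendance <- SchoolQuality -> PeerGroup <- ParentEd -> Neighborhood -> Tutoring
  P3: Motivation <- Attendance <- ParentEd -> Neighborhood -> Tutoring
  P4: Motivation <- Attendance -> Neighborhood -> Tutoring
  P5: Motivation <- Attendance -> Tutoring
Condition 1 (no descendant of Motivation in the set): holds — descendants of Motivation are {Tutoring}; none are in {Attendance, SchoolQuality}.
Condition 2 (every backdoor path blocked by {Attendance, SchoolQuality}):
  P1: blocked at chain node Attendance ∈ conditioning set.
  P2: blocked at chain node Attendance ∈ conditioning set.
  P3: blocked at chain node Attendance ∈ conditioning set.
  P4: blocked at fork node Attendance ∈ conditioning set.
  P5: blocked at fork node Attendance ∈ conditioning set.
{Attendance, SchoolQuality} satisfies the backdoor criterion.

Yes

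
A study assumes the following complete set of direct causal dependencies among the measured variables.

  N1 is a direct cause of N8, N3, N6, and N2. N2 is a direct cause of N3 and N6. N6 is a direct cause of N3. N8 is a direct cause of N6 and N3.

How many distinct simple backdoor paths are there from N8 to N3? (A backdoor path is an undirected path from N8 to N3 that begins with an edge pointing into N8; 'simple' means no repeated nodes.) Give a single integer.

5

A backdoor path from N8 to N3 is any simple undirected path whose first edge points into N8 (i.e. leaves N8 via a parent).
Parents of N8: {N1}.
Enumerating:
  P1: N8 <- N1 -> N2 -> N6 -> N3
  P2: N8 <- N1 -> N2 -> N3
  P3: N8 <- N1 -> N6 <- N2 -> N3
  P4: N8 <- N1 -> N6 -> N3
  P5: N8 <- N1 -> N3
That exhausts the simple backdoor paths. Count: 5.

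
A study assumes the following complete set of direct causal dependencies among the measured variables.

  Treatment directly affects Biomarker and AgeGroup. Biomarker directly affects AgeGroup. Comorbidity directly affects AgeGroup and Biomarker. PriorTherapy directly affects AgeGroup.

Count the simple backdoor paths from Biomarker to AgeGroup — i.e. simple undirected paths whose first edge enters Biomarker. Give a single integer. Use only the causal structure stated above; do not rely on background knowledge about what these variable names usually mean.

A backdoor path from Biomarker to AgeGroup is any simple undirected path whose first edge points into Biomarker (i.e. leaves Biomarker via a parent).
Parents of Biomarker: {Comorbidity, Treatment}.
Enumerating:
  P1: Biomarker <- Treatment -> AgeGroup
  P2: Biomarker <- Comorbidity -> AgeGroup
That exhausts the simple backdoor paths. Count: 2.

2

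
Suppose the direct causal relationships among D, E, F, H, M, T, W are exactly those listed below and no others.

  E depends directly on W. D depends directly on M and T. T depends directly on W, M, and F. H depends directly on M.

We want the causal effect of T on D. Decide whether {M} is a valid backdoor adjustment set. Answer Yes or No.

Backdoor paths from T to D (paths whose first edge points into T):
  P1: T <- M -> D
Condition 1 (no descendant of T in the set): holds — descendants of T are {D}; none are in {M}.
Condition 2 (every backdoor path blocked by {M}):
  P1: blocked at fork node M ∈ conditioning set.
{M} satisfies the backdoor criterion.

Yes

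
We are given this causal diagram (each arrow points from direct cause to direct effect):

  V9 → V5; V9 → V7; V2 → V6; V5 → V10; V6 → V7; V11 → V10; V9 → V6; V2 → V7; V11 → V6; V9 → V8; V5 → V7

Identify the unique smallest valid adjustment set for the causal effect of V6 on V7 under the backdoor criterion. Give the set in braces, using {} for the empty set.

Variables eligible for adjustment (non-descendants of V6, excluding V6 and V7): {V10, V11, V2, V5, V8, V9}.
Backdoor paths from V6 to V7:
  P1: V6 <- V11 -> V10 <- V5 <- V9 -> V7
  P2: V6 <- V11 -> V10 <- V5 -> V7
  P3: V6 <- V9 -> V5 -> V7
  P4: V6 <- V9 -> V7
  P5: V6 <- V2 -> V7
The empty set is not sufficient: P3 (V6 <- V9 -> V5 -> V7) has no collider blocking it and no conditioned non-collider, so it is open.
Try {V2, V9}:
  P1: blocked at collider V10 (neither it nor any descendant is in the conditioning set).
  P2: blocked at collider V10 (neither it nor any descendant is in the conditioning set).
  P3: blocked at fork node V9 ∈ conditioning set.
  P4: blocked at fork node V9 ∈ conditioning set.
  P5: blocked at fork node V2 ∈ conditioning set.
{V2, V9} contains no descendant of V6 and blocks every backdoor path.
Every element of {V2, V9} is needed (dropping V2 leaves P5 open; dropping V9 leaves P3 open), so no proper subset is valid.
Among all size-2 subsets of the eligible variables, only {V2, V9} blocks every backdoor path, so it is the unique smallest valid adjustment set.

{V2, V9}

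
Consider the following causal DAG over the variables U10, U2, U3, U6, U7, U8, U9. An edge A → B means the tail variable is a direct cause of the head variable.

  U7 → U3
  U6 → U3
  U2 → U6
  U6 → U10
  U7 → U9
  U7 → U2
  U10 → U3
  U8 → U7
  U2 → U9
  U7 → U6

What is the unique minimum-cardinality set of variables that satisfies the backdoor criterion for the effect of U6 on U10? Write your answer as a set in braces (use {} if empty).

{}

Variables eligible for adjustment (non-descendants of U6, excluding U6 and U10): {U2, U7, U8, U9}.
Backdoor paths from U6 to U10:
  P1: U6 <- U7 -> U3 <- U10
  P2: U6 <- U2 <- U7 -> U3 <- U10
  P3: U6 <- U2 -> U9 <- U7 -> U3 <- U10
Each backdoor path contains an unconditioned collider, so every path is already blocked with the empty conditioning set:
  P1: blocked at collider U3 (neither it nor any descendant is in the conditioning set).
  P2: blocked at collider U3 (neither it nor any descendant is in the conditioning set).
  P3: blocked at collider U9 (neither it nor any descendant is in the conditioning set).
The empty set is therefore the unique smallest valid set.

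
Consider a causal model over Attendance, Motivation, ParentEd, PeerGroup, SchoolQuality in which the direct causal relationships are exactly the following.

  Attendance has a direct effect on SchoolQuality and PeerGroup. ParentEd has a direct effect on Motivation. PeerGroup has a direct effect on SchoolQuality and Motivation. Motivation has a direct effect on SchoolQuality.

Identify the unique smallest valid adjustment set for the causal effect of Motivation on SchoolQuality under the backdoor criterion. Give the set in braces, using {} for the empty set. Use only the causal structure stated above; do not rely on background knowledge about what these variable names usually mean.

Variables eligible for adjustment (non-descendants of Motivation, excluding Motivation and SchoolQuality): {Attendance, ParentEd, PeerGroup}.
Backdoor paths from Motivation to SchoolQuality:
  P1: Motivation <- PeerGroup <- Attendance -> SchoolQuality
  P2: Motivation <- PeerGroup -> SchoolQuality
The empty set is not sufficient: P1 (Motivation <- PeerGroup <- Attendance -> SchoolQuality) has no collider blocking it and no conditioned non-collider, so it is open.
Try {PeerGroup}:
  P1: blocked at chain node PeerGroup ∈ conditioning set.
  P2: blocked at fork node PeerGroup ∈ conditioning set.
{PeerGroup} contains no descendant of Motivation and blocks every backdoor path.
No other singleton works — e.g. {ParentEd} leaves P1 open — so {PeerGroup} is the unique smallest valid adjustment set.

{PeerGroup}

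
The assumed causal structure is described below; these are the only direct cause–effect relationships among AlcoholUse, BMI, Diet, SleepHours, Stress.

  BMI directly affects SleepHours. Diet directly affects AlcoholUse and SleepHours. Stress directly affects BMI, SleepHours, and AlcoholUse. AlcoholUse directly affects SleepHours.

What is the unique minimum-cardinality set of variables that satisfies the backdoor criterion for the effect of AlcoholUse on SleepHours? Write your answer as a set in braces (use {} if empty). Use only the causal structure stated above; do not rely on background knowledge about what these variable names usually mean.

Variables eligible for adjustment (non-descendants of AlcoholUse, excluding AlcoholUse and SleepHours): {BMI, Diet, Stress}.
Backdoor paths from AlcoholUse to SleepHours:
  P1: AlcoholUse <- Diet -> SleepHours
  P2: AlcoholUse <- Stress -> BMI -> SleepHours
  P3: AlcoholUse <- Stress -> SleepHours
The empty set is not sufficient: P1 (AlcoholUse <- Diet -> SleepHours) has no collider blocking it and no conditioned non-collider, so it is open.
Try {Diet, Stress}:
  P1: blocked at fork node Diet ∈ conditioning set.
  P2: blocked at fork node Stress ∈ conditioning set.
  P3: blocked at fork node Stress ∈ conditioning set.
{Diet, Stress} contains no descendant of AlcoholUse and blocks every backdoor path.
Every element of {Diet, Stress} is needed (dropping Diet leaves P1 open; dropping Stress leaves P2 open), so no proper subset is valid.
Among all size-2 subsets of the eligible variables, only {Diet, Stress} blocks every backdoor path, so it is the unique smallest valid adjustment set.

{Diet, Stress}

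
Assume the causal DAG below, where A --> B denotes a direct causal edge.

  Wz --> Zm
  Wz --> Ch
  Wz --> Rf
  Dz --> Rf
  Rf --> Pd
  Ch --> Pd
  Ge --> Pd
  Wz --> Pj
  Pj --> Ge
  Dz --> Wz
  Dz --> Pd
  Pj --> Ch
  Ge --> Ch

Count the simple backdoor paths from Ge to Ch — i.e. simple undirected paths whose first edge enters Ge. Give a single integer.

6

A backdoor path from Ge to Ch is any simple undirected path whose first edge points into Ge (i.e. leaves Ge via a parent).
Parents of Ge: {Pj}.
Enumerating:
  P1: Ge <- Pj <- Wz <- Dz -> Rf -> Pd <- Ch
  P2: Ge <- Pj <- Wz <- Dz -> Pd <- Ch
  P3: Ge <- Pj <- Wz -> Ch
  P4: Ge <- Pj <- Wz -> Rf <- Dz -> Pd <- Ch
  P5: Ge <- Pj <- Wz -> Rf -> Pd <- Ch
  P6: Ge <- Pj -> Ch
That exhausts the simple backdoor paths. Count: 6.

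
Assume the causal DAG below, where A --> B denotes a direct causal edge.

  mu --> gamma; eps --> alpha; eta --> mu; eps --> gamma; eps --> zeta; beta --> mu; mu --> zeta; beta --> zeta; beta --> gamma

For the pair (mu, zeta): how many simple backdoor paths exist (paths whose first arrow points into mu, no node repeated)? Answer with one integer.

2

A backdoor path from mu to zeta is any simple undirected path whose first edge points into mu (i.e. leaves mu via a parent).
Parents of mu: {beta, eta}.
Enumerating:
  P1: mu <- beta -> gamma <- eps -> zeta
  P2: mu <- beta -> zeta
That exhausts the simple backdoor paths. Count: 2.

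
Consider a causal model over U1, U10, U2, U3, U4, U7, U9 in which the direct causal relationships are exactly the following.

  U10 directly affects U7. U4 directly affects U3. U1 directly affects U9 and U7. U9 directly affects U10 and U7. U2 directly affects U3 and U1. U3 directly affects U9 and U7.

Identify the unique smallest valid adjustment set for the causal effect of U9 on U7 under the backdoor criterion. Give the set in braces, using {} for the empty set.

Variables eligible for adjustment (non-descendants of U9, excluding U9 and U7): {U1, U2, U3, U4}.
Backdoor paths from U9 to U7:
  P1: U9 <- U1 <- U2 -> U3 -> U7
  P2: U9 <- U1 -> U7
  P3: U9 <- U3 <- U2 -> U1 -> U7
  P4: U9 <- U3 -> U7
The empty set is not sufficient: P1 (U9 <- U1 <- U2 -> U3 -> U7) has no collider blocking it and no conditioned non-collider, so it is open.
Try {U1, U3}:
  P1: blocked at chain node U1 ∈ conditioning set.
  P2: blocked at fork node U1 ∈ conditioning set.
  P3: blocked at chain node U3 ∈ conditioning set.
  P4: blocked at fork node U3 ∈ conditioning set.
{U1, U3} contains no descendant of U9 and blocks every backdoor path.
Every element of {U1, U3} is needed (dropping U1 leaves P2 open; dropping U3 leaves P4 open), so no proper subset is valid.
Among all size-2 subsets of the eligible variables, only {U1, U3} blocks every backdoor path, so it is the unique smallest valid adjustment set.

{U1, U3}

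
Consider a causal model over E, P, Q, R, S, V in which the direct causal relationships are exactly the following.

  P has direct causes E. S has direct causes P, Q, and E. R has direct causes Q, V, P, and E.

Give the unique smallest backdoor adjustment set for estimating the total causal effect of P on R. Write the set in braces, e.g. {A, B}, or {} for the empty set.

Variables eligible for adjustment (non-descendants of P, excluding P and R): {E, Q, V}.
Backdoor paths from P to R:
  P1: P <- E -> S <- Q -> R
  P2: P <- E -> R
The empty set is not sufficient: P2 (P <- E -> R) has no collider blocking it and no conditioned non-collider, so it is open.
Try {E}:
  P1: blocked at fork node E ∈ conditioning set.
  P2: blocked at fork node E ∈ conditioning set.
{E} contains no descendant of P and blocks every backdoor path.
No other singleton works — e.g. {Q} leaves P2 open — so {E} is the unique smallest valid adjustment set.

{E}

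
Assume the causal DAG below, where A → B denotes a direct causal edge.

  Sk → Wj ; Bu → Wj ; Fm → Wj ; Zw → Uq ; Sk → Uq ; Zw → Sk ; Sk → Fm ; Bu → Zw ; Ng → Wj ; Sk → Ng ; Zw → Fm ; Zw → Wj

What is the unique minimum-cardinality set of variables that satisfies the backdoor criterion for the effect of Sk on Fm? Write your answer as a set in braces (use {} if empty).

{Zw}

Variables eligible for adjustment (non-descendants of Sk, excluding Sk and Fm): {Bu, Zw}.
Backdoor paths from Sk to Fm:
  P1: Sk <- Zw <- Bu -> Wj <- Fm
  P2: Sk <- Zw -> Fm
  P3: Sk <- Zw -> Wj <- Fm
The empty set is not sufficient: P2 (Sk <- Zw -> Fm) has no collider blocking it and no conditioned non-collider, so it is open.
Try {Zw}:
  P1: blocked at chain node Zw ∈ conditioning set.
  P2: blocked at fork node Zw ∈ conditioning set.
  P3: blocked at fork node Zw ∈ conditioning set.
{Zw} contains no descendant of Sk and blocks every backdoor path.
No other singleton works — e.g. {Bu} leaves P2 open — so {Zw} is the unique smallest valid adjustment set.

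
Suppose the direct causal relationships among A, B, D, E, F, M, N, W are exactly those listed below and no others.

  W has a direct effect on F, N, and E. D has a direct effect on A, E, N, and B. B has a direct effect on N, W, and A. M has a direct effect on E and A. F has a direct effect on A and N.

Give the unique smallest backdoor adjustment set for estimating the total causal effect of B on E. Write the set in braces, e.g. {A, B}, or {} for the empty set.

Variables eligible for adjustment (non-descendants of B, excluding B and E): {D, M}.
Backdoor paths from B to E:
  P1: B <- D -> A <- M -> E
  P2: B <- D -> A <- F <- W -> E
  P3: B <- D -> A <- F -> N <- W -> E
  P4: B <- D -> E
  P5: B <- D -> N <- W -> F -> A <- M -> E
  P6: B <- D -> N <- W -> E
  P7: B <- D -> N <- F <- W -> E
  P8: B <- D -> N <- F -> A <- M -> E
The empty set is not sufficient: P4 (B <- D -> E) has no collider blocking it and no conditioned non-collider, so it is open.
Try {D}:
  P1: blocked at fork node D ∈ conditioning set.
  P2: blocked at fork node D ∈ conditioning set.
  P3: blocked at fork node D ∈ conditioning set.
  P4: blocked at fork node D ∈ conditioning set.
  P5: blocked at fork node D ∈ conditioning set.
  P6: blocked at fork node D ∈ conditioning set.
  P7: blocked at fork node D ∈ conditioning set.
  P8: blocked at fork node D ∈ conditioning set.
{D} contains no descendant of B and blocks every backdoor path.
No other singleton works — e.g. {M} leaves P4 open — so {D} is the unique smallest valid adjustment set.

{D}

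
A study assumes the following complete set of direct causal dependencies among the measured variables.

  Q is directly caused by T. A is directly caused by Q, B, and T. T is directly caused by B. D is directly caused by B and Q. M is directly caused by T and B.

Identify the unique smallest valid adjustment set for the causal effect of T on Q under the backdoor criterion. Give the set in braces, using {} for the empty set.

Variables eligible for adjustment (non-descendants of T, excluding T and Q): {B}.
Backdoor paths from T to Q:
  P1: T <- B -> D <- Q
  P2: T <- B -> A <- Q
Each backdoor path contains an unconditioned collider, so every path is already blocked with the empty conditioning set:
  P1: blocked at collider D (neither it nor any descendant is in the conditioning set).
  P2: blocked at collider A (neither it nor any descendant is in the conditioning set).
The empty set is therefore the unique smallest valid set.

{}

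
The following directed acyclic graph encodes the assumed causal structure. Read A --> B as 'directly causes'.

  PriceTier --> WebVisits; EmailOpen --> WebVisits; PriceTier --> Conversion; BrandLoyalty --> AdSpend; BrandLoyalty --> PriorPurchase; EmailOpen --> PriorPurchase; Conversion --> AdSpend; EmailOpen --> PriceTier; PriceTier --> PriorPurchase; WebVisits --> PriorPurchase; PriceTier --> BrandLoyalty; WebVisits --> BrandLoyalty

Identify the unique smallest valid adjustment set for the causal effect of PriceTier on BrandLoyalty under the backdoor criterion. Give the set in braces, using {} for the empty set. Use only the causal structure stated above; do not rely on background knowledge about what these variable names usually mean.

Variables eligible for adjustment (non-descendants of PriceTier, excluding PriceTier and BrandLoyalty): {EmailOpen}.
Backdoor paths from PriceTier to BrandLoyalty:
  P1: PriceTier <- EmailOpen -> WebVisits -> BrandLoyalty
  P2: PriceTier <- EmailOpen -> WebVisits -> PriorPurchase <- BrandLoyalty
  P3: PriceTier <- EmailOpen -> PriorPurchase <- WebVisits -> BrandLoyalty
  P4: PriceTier <- EmailOpen -> PriorPurchase <- BrandLoyalty
The empty set is not sufficient: P1 (PriceTier <- EmailOpen -> WebVisits -> BrandLoyalty) has no collider blocking it and no conditioned non-collider, so it is open.
Try {EmailOpen}:
  P1: blocked at fork node EmailOpen ∈ conditioning set.
  P2: blocked at fork node EmailOpen ∈ conditioning set.
  P3: blocked at fork node EmailOpen ∈ conditioning set.
  P4: blocked at fork node EmailOpen ∈ conditioning set.
{EmailOpen} contains no descendant of PriceTier and blocks every backdoor path.
{EmailOpen} is the unique smallest valid adjustment set.

{EmailOpen}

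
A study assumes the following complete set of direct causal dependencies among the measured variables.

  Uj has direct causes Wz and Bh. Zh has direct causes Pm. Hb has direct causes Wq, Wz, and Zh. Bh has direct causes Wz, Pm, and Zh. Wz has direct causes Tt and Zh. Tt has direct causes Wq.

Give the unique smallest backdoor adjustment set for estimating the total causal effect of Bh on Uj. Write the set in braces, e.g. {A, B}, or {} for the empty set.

{Wz}

Variables eligible for adjustment (non-descendants of Bh, excluding Bh and Uj): {Hb, Pm, Tt, Wq, Wz, Zh}.
Backdoor paths from Bh to Uj:
  P1: Bh <- Pm -> Zh -> Wz -> Uj
  P2: Bh <- Pm -> Zh -> Hb <- Wq -> Tt -> Wz -> Uj
  P3: Bh <- Pm -> Zh -> Hb <- Wz -> Uj
  P4: Bh <- Zh -> Wz -> Uj
  P5: Bh <- Zh -> Hb <- Wq -> Tt -> Wz -> Uj
  P6: Bh <- Zh -> Hb <- Wz -> Uj
  P7: Bh <- Wz -> Uj
The empty set is not sufficient: P1 (Bh <- Pm -> Zh -> Wz -> Uj) has no collider blocking it and no conditioned non-collider, so it is open.
Try {Wz}:
  P1: blocked at chain node Wz ∈ conditioning set.
  P2: blocked at collider Hb (neither it nor any descendant is in the conditioning set).
  P3: blocked at collider Hb (neither it nor any descendant is in the conditioning set).
  P4: blocked at chain node Wz ∈ conditioning set.
  P5: blocked at collider Hb (neither it nor any descendant is in the conditioning set).
  P6: blocked at collider Hb (neither it nor any descendant is in the conditioning set).
  P7: blocked at fork node Wz ∈ conditioning set.
{Wz} contains no descendant of Bh and blocks every backdoor path.
No other singleton works — e.g. {Pm} leaves P4 open — so {Wz} is the unique smallest valid adjustment set.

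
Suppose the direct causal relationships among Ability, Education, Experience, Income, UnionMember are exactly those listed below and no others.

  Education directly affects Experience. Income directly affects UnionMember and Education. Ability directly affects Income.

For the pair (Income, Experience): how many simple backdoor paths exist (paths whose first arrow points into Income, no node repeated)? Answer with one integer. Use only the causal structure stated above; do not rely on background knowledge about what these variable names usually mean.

0

A backdoor path from Income to Experience is any simple undirected path whose first edge points into Income (i.e. leaves Income via a parent).
Parents of Income: {Ability}.
No simple path from any parent of Income reaches Experience without revisiting Income, so there are no backdoor paths.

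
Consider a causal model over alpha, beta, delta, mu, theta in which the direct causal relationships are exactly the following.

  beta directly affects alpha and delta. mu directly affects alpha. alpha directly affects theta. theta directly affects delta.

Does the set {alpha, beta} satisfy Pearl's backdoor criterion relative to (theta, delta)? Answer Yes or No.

Backdoor paths from theta to delta (paths whose first edge points into theta):
  P1: theta <- alpha <- beta -> delta
Condition 1 (no descendant of theta in the set): holds — descendants of theta are {delta}; none are in {alpha, beta}.
Condition 2 (every backdoor path blocked by {alpha, beta}):
  P1: blocked at chain node alpha ∈ conditioning set.
{alpha, beta} satisfies the backdoor criterion.

Yes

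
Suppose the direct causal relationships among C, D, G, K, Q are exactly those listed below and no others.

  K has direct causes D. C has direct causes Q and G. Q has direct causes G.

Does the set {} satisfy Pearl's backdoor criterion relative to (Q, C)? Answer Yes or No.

Backdoor paths from Q to C (paths whose first edge points into Q):
  P1: Q <- G -> C
Condition 1 (no descendant of Q in the set): holds — descendants of Q are {C}; none are in {}.
Condition 2 (every backdoor path blocked by {}):
  P1: open — no interior node is in the conditioning set.
{} does not satisfy the backdoor criterion.

No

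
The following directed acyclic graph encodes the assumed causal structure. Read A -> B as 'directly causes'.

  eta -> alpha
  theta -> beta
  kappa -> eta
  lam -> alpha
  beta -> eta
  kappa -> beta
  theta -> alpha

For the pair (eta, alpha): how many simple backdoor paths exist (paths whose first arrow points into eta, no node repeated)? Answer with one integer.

2

A backdoor path from eta to alpha is any simple undirected path whose first edge points into eta (i.e. leaves eta via a parent).
Parents of eta: {beta, kappa}.
Enumerating:
  P1: eta <- kappa -> beta <- theta -> alpha
  P2: eta <- beta <- theta -> alpha
That exhausts the simple backdoor paths. Count: 2.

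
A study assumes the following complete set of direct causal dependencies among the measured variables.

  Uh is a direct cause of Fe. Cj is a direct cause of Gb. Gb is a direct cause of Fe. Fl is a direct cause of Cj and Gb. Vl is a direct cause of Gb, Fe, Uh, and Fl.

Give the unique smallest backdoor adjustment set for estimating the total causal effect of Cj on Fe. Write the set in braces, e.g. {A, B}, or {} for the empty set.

{Fl}

Variables eligible for adjustment (non-descendants of Cj, excluding Cj and Fe): {Fl, Uh, Vl}.
Backdoor paths from Cj to Fe:
  P1: Cj <- Fl <- Vl -> Uh -> Fe
  P2: Cj <- Fl <- Vl -> Gb -> Fe
  P3: Cj <- Fl <- Vl -> Fe
  P4: Cj <- Fl -> Gb <- Vl -> Uh -> Fe
  P5: Cj <- Fl -> Gb <- Vl -> Fe
  P6: Cj <- Fl -> Gb -> Fe
The empty set is not sufficient: P1 (Cj <- Fl <- Vl -> Uh -> Fe) has no collider blocking it and no conditioned non-collider, so it is open.
Try {Fl}:
  P1: blocked at chain node Fl ∈ conditioning set.
  P2: blocked at chain node Fl ∈ conditioning set.
  P3: blocked at chain node Fl ∈ conditioning set.
  P4: blocked at fork node Fl ∈ conditioning set.
  P5: blocked at fork node Fl ∈ conditioning set.
  P6: blocked at fork node Fl ∈ conditioning set.
{Fl} contains no descendant of Cj and blocks every backdoor path.
No other singleton works — e.g. {Vl} leaves P6 open — so {Fl} is the unique smallest valid adjustment set.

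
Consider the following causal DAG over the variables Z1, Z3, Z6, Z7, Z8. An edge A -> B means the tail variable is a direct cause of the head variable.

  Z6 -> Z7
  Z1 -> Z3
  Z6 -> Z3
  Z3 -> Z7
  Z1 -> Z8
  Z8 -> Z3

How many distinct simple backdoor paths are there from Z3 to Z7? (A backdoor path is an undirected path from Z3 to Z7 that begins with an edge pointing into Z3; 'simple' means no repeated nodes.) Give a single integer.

1

A backdoor path from Z3 to Z7 is any simple undirected path whose first edge points into Z3 (i.e. leaves Z3 via a parent).
Parents of Z3: {Z1, Z6, Z8}.
Enumerating:
  P1: Z3 <- Z6 -> Z7
That exhausts the simple backdoor paths. Count: 1.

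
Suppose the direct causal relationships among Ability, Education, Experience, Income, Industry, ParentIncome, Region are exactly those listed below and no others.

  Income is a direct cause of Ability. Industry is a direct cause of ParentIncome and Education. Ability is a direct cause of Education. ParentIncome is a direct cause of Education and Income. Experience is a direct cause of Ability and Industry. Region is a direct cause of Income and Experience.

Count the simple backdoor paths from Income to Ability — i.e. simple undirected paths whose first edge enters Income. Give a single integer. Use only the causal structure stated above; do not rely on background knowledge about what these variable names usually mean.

7

A backdoor path from Income to Ability is any simple undirected path whose first edge points into Income (i.e. leaves Income via a parent).
Parents of Income: {ParentIncome, Region}.
Enumerating:
  P1: Income <- Region -> Experience -> Industry -> ParentIncome -> Education <- Ability
  P2: Income <- Region -> Experience -> Industry -> Education <- Ability
  P3: Income <- Region -> Experience -> Ability
  P4: Income <- ParentIncome <- Industry <- Experience -> Ability
  P5: Income <- ParentIncome <- Industry -> Education <- Ability
  P6: Income <- ParentIncome -> Education <- Industry <- Experience -> Ability
  P7: Income <- ParentIncome -> Education <- Ability
That exhausts the simple backdoor paths. Count: 7.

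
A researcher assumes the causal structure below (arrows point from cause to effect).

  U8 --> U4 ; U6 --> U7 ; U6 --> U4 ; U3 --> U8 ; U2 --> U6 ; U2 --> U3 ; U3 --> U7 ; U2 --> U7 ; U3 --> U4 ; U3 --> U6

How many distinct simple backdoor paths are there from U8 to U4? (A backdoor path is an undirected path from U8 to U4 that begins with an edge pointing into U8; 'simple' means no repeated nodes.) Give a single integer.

6

A backdoor path from U8 to U4 is any simple undirected path whose first edge points into U8 (i.e. leaves U8 via a parent).
Parents of U8: {U3}.
Enumerating:
  P1: U8 <- U3 <- U2 -> U6 -> U4
  P2: U8 <- U3 <- U2 -> U7 <- U6 -> U4
  P3: U8 <- U3 -> U6 -> U4
  P4: U8 <- U3 -> U4
  P5: U8 <- U3 -> U7 <- U2 -> U6 -> U4
  P6: U8 <- U3 -> U7 <- U6 -> U4
That exhausts the simple backdoor paths. Count: 6.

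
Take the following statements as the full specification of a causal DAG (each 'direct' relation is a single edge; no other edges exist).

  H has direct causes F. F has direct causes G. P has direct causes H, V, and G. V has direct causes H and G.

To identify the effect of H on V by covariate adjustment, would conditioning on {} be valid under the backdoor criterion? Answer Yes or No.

No

Backdoor paths from H to V (paths whose first edge points into H):
  P1: H <- F <- G -> V
  P2: H <- F <- G -> P <- V
Condition 1 (no descendant of H in the set): holds — descendants of H are {P, V}; none are in {}.
Condition 2 (every backdoor path blocked by {}):
  P1: open — no interior node is in the conditioning set.
  P2: blocked at collider P (neither it nor any descendant is in the conditioning set).
{} does not satisfy the backdoor criterion.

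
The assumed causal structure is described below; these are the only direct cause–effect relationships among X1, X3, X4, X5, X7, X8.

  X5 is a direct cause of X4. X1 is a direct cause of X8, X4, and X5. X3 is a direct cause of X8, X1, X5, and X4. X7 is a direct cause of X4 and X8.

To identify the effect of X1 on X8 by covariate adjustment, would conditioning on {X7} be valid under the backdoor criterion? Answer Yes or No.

Backdoor paths from X1 to X8 (paths whose first edge points into X1):
  P1: X1 <- X3 -> X5 -> X4 <- X7 -> X8
  P2: X1 <- X3 -> X4 <- X7 -> X8
  P3: X1 <- X3 -> X8
Condition 1 (no descendant of X1 in the set): holds — descendants of X1 are {X4, X5, X8}; none are in {X7}.
Condition 2 (every backdoor path blocked by {X7}):
  P1: blocked at collider X4 (neither it nor any descendant is in the conditioning set).
  P2: blocked at collider X4 (neither it nor any descendant is in the conditioning set).
  P3: open — no interior node is in the conditioning set.
{X7} does not satisfy the backdoor criterion.

No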